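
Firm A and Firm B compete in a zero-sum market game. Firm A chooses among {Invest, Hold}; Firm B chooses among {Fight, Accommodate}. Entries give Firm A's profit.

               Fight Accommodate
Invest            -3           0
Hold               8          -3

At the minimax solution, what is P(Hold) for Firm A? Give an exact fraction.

3/14

Row minima: Invest → -3, Hold → -3; maximin = -3.
Column maxima: Fight → 8, Accommodate → 0; minimax = 0.
-3 ≠ 0, so there is no saddle point; optimal play is mixed.
Let Firm A play Invest with probability p. Expected payoff against Fight: (-3)p + 8(1−p) = −11p + 8; against Accommodate: 0p + (-3)(1−p) = 3p − 3.
Setting these equal: −11p + 8 = 3p − 3 ⇒ −14p = -11 ⇒ p = 11/14, and the value is (-11)·(11/14) + 8 = -9/14.
For Firm B: with q = P(Fight), equating Invest's and Hold's payoffs gives −3q = 11q − 3 ⇒ q = 3/14.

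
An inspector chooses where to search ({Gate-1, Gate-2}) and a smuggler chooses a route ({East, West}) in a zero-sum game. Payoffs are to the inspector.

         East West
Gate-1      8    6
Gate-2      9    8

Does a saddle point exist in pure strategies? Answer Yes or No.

Row minima: Gate-1 → 6, Gate-2 → 8; maximin = 8.
Column maxima: East → 9, West → 8; minimax = 8.
maximin = minimax = 8, so a saddle point exists.

Yes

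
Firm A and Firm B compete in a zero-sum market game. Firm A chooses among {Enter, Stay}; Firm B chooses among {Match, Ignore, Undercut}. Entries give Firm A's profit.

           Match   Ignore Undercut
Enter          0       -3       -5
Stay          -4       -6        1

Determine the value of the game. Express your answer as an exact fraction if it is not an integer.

-11/3

Row minima: Enter → -5, Stay → -6; maximin = -5.
Column maxima: Match → 0, Ignore → -3, Undercut → 1; minimax = -3.
-5 ≠ -3, so there is no saddle point; optimal play is mixed.
Match is strictly dominated by Ignore (it gives Firm A strictly more in every row), so Firm B never plays it.
On the remaining 2×2 (Enter, Stay vs Ignore, Undercut):
Let Firm A play Enter with probability p. Expected payoff against Ignore: (-3)p + (-6)(1−p) = 3p − 6; against Undercut: (-5)p + 1(1−p) = −6p + 1.
Setting these equal: 3p − 6 = −6p + 1 ⇒ 9p = 7 ⇒ p = 7/9, and the value is (3)·(7/9) − 6 = -11/3.
For Firm B: with q = P(Ignore), equating Enter's and Stay's payoffs gives 2q − 5 = −7q + 1 ⇒ q = 2/3.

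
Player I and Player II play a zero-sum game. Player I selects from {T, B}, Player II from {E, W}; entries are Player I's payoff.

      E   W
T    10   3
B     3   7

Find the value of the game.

61/11

Row minima: T → 3, B → 3; maximin = 3.
Column maxima: E → 10, W → 7; minimax = 7.
3 ≠ 7, so there is no saddle point; optimal play is mixed.
Let Player I play T with probability p. Expected payoff against E: 10p + 3(1−p) = 7p + 3; against W: 3p + 7(1−p) = −4p + 7.
Setting these equal: 7p + 3 = −4p + 7 ⇒ 11p = 4 ⇒ p = 4/11, and the value is (7)·(4/11) + 3 = 61/11.
For Player II: with q = P(E), equating T's and B's payoffs gives 7q + 3 = −4q + 7 ⇒ q = 4/11.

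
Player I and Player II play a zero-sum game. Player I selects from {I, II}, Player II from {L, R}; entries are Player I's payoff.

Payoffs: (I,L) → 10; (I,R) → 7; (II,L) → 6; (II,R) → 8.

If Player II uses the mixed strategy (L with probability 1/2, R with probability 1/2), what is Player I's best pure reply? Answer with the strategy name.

Expected payoff of I: (1/2)·10 + (1/2)·7 = 17/2.
Expected payoff of II: (1/2)·6 + (1/2)·8 = 7.
The largest is 17/2, so Player I's best response is I.

I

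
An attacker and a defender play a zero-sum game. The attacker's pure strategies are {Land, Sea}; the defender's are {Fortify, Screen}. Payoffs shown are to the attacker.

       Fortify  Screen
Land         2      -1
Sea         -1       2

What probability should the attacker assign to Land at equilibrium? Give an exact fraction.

1/2

Row minima: Land → -1, Sea → -1; maximin = -1.
Column maxima: Fortify → 2, Screen → 2; minimax = 2.
-1 ≠ 2, so there is no saddle point; optimal play is mixed.
Let the attacker play Land with probability p. Expected payoff against Fortify: 2p + (-1)(1−p) = 3p − 1; against Screen: (-1)p + 2(1−p) = −3p + 2.
Setting these equal: 3p − 1 = −3p + 2 ⇒ 6p = 3 ⇒ p = 1/2, and the value is (3)·(1/2) − 1 = 1/2.
For the defender: with q = P(Fortify), equating Land's and Sea's payoffs gives 3q − 1 = −3q + 2 ⇒ q = 1/2.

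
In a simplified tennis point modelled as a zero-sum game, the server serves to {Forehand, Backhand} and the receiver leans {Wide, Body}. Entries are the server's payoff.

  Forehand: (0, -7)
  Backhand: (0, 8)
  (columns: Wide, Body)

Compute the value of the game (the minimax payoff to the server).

Row minima: Forehand → -7, Backhand → 0; maximin = 0.
Column maxima: Wide → 0, Body → 8; minimax = 0.
Since maximin = minimax = 0, there is a saddle point and the value is 0.

0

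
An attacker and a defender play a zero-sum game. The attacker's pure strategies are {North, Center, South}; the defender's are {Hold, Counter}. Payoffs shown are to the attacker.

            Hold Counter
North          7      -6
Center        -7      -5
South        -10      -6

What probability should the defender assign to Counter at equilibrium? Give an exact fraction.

14/15

Row minima: North → -6, Center → -7, South → -10; maximin = -6.
Column maxima: Hold → 7, Counter → -5; minimax = -5.
-6 ≠ -5, so there is no saddle point; optimal play is mixed.
South is strictly dominated by Center, so the attacker never plays it.
On the remaining 2×2 (North, Center vs Hold, Counter):
Let the attacker play North with probability p. Expected payoff against Hold: 7p + (-7)(1−p) = 14p − 7; against Counter: (-6)p + (-5)(1−p) = −p − 5.
Setting these equal: 14p − 7 = −p − 5 ⇒ 15p = 2 ⇒ p = 2/15, and the value is (14)·(2/15) − 7 = -77/15.
For the defender: with q = P(Hold), equating North's and Center's payoffs gives 13q − 6 = −2q − 5 ⇒ q = 1/15.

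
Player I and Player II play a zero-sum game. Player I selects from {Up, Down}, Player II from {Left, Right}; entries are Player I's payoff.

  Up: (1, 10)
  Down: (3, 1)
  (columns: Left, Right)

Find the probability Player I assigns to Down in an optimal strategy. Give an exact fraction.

Row minima: Up → 1, Down → 1; maximin = 1.
Column maxima: Left → 3, Right → 10; minimax = 3.
1 ≠ 3, so there is no saddle point; optimal play is mixed.
Let Player I play Up with probability p. Expected payoff against Left: 1p + 3(1−p) = −2p + 3; against Right: 10p + 1(1−p) = 9p + 1.
Setting these equal: −2p + 3 = 9p + 1 ⇒ −11p = -2 ⇒ p = 2/11, and the value is (-2)·(2/11) + 3 = 29/11.
For Player II: with q = P(Left), equating Up's and Down's payoffs gives −9q + 10 = 2q + 1 ⇒ q = 9/11.

9/11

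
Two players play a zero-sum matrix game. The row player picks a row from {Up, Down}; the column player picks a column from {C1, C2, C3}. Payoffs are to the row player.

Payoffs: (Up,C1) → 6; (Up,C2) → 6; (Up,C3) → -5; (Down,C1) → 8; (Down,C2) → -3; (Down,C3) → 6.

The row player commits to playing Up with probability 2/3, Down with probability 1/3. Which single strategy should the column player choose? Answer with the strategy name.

If the column player plays C1, the row player's expected payoff is (2/3)·6 + (1/3)·8 = 20/3.
If the column player plays C2, the row player's expected payoff is (2/3)·6 + (1/3)·(-3) = 3.
If the column player plays C3, the row player's expected payoff is (2/3)·(-5) + (1/3)·6 = -4/3.
The column player minimizes the row player's payoff; the smallest is -4/3, so the best response is C3.

C3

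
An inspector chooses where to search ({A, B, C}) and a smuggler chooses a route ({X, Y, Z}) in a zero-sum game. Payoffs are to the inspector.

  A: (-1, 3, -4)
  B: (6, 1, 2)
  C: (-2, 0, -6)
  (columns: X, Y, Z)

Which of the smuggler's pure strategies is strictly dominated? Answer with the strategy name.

X

Z holds the inspector's payoff strictly below X in every row: -4 < -1, 2 < 6, -6 < -2.
So X is strictly dominated for the smuggler.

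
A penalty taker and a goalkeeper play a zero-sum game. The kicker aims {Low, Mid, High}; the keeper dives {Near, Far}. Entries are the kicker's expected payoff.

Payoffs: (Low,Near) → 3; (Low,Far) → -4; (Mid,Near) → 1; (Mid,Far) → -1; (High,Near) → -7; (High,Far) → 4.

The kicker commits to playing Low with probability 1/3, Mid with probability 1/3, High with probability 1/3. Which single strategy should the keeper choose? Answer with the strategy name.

Near

If the keeper plays Near, the kicker's expected payoff is (1/3)·3 + (1/3)·1 + (1/3)·(-7) = -1.
If the keeper plays Far, the kicker's expected payoff is (1/3)·(-4) + (1/3)·(-1) + (1/3)·4 = -1/3.
The keeper minimizes the kicker's payoff; the smallest is -1, so the best response is Near.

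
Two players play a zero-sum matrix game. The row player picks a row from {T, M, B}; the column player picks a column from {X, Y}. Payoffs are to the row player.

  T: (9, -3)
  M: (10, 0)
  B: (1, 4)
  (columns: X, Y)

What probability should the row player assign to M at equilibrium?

Row minima: T → -3, M → 0, B → 1; maximin = 1.
Column maxima: X → 10, Y → 4; minimax = 4.
1 ≠ 4, so there is no saddle point; optimal play is mixed.
T is strictly dominated by M, so the row player never plays it.
On the remaining 2×2 (M, B vs X, Y):
Let the row player play M with probability p. Expected payoff against X: 10p + 1(1−p) = 9p + 1; against Y: 0p + 4(1−p) = −4p + 4.
Setting these equal: 9p + 1 = −4p + 4 ⇒ 13p = 3 ⇒ p = 3/13, and the value is (9)·(3/13) + 1 = 40/13.
For the column player: with q = P(X), equating M's and B's payoffs gives 10q = −3q + 4 ⇒ q = 4/13.

3/13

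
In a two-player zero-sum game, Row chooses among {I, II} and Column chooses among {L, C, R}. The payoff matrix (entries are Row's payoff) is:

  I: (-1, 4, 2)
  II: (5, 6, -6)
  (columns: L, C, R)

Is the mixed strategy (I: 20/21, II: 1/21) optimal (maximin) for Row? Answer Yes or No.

No

Against L this mix gives (20/21)·(-1) + (1/21)·5 = -5/7.
Against C this mix gives (20/21)·4 + (1/21)·6 = 86/21.
Against R this mix gives (20/21)·2 + (1/21)·(-6) = 34/21.
Column will play L, holding Row to -5/7. Shifting weight toward the row that does better against L would raise this floor (the equalizing mix achieves 2/7 against both L and R), so the proposed strategy is not optimal.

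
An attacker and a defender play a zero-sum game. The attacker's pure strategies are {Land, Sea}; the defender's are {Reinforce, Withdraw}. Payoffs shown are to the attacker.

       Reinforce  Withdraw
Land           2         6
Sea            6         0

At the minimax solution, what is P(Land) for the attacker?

Row minima: Land → 2, Sea → 0; maximin = 2.
Column maxima: Reinforce → 6, Withdraw → 6; minimax = 6.
2 ≠ 6, so there is no saddle point; optimal play is mixed.
Let the attacker play Land with probability p. Expected payoff against Reinforce: 2p + 6(1−p) = −4p + 6; against Withdraw: 6p + 0(1−p) = 6p.
Setting these equal: −4p + 6 = 6p ⇒ −10p = -6 ⇒ p = 3/5, and the value is (-4)·(3/5) + 6 = 18/5.
For the defender: with q = P(Reinforce), equating Land's and Sea's payoffs gives −4q + 6 = 6q ⇒ q = 3/5.

3/5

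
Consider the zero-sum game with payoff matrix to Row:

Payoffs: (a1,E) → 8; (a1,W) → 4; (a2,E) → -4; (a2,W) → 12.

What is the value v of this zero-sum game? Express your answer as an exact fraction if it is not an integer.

Row minima: a1 → 4, a2 → -4; maximin = 4.
Column maxima: E → 8, W → 12; minimax = 8.
4 ≠ 8, so there is no saddle point; optimal play is mixed.
Let Row play a1 with probability p. Expected payoff against E: 8p + (-4)(1−p) = 12p − 4; against W: 4p + 12(1−p) = −8p + 12.
Setting these equal: 12p − 4 = −8p + 12 ⇒ 20p = 16 ⇒ p = 4/5, and the value is (12)·(4/5) − 4 = 28/5.
For Column: with q = P(E), equating a1's and a2's payoffs gives 4q + 4 = −16q + 12 ⇒ q = 2/5.

28/5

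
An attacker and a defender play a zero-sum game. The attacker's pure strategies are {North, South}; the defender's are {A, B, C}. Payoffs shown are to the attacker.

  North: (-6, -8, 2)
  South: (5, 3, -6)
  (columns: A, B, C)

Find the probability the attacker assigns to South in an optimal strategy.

10/19

Row minima: North → -8, South → -6; maximin = -6.
Column maxima: A → 5, B → 3, C → 2; minimax = 2.
-6 ≠ 2, so there is no saddle point; optimal play is mixed.
A is strictly dominated by B (it gives the attacker strictly more in every row), so the defender never plays it.
On the remaining 2×2 (North, South vs B, C):
Let the attacker play North with probability p. Expected payoff against B: (-8)p + 3(1−p) = −11p + 3; against C: 2p + (-6)(1−p) = 8p − 6.
Setting these equal: −11p + 3 = 8p − 6 ⇒ −19p = -9 ⇒ p = 9/19, and the value is (-11)·(9/19) + 3 = -42/19.
For the defender: with q = P(B), equating North's and South's payoffs gives −10q + 2 = 9q − 6 ⇒ q = 8/19.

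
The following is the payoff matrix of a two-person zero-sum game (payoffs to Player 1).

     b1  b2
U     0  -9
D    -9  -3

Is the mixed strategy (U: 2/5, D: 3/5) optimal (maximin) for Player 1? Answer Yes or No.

Against b1 this mix gives (2/5)·0 + (3/5)·(-9) = -27/5.
Against b2 this mix gives (2/5)·(-9) + (3/5)·(-3) = -27/5.
All of Player 2's active replies (b1, b2) yield -27/5, and no column does worse for Player 1. The mix makes Player 2 indifferent and guarantees -27/5, so it is optimal.

Yes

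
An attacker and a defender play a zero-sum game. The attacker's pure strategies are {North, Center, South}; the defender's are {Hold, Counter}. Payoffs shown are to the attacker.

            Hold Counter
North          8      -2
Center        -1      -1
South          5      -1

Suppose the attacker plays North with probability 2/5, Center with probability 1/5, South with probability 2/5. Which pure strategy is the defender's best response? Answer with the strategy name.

Counter

If the defender plays Hold, the attacker's expected payoff is (2/5)·8 + (1/5)·(-1) + (2/5)·5 = 5.
If the defender plays Counter, the attacker's expected payoff is (2/5)·(-2) + (1/5)·(-1) + (2/5)·(-1) = -7/5.
The defender minimizes the attacker's payoff; the smallest is -7/5, so the best response is Counter.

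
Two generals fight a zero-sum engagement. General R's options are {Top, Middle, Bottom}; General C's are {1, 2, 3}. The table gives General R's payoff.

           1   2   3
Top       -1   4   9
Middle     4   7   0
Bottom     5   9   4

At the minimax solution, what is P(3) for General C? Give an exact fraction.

Row minima: Top → -1, Middle → 0, Bottom → 4; maximin = 4.
Column maxima: 1 → 5, 2 → 9, 3 → 9; minimax = 5.
4 ≠ 5, so there is no saddle point; optimal play is mixed.
Middle is strictly dominated by Bottom, so General R never plays it.
2 is strictly dominated by 1 (it gives General R strictly more in every row), so General C never plays it.
On the remaining 2×2 (Top, Bottom vs 1, 3):
Let General R play Top with probability p. Expected payoff against 1: (-1)p + 5(1−p) = −6p + 5; against 3: 9p + 4(1−p) = 5p + 4.
Setting these equal: −6p + 5 = 5p + 4 ⇒ −11p = -1 ⇒ p = 1/11, and the value is (-6)·(1/11) + 5 = 49/11.
For General C: with q = P(1), equating Top's and Bottom's payoffs gives −10q + 9 = q + 4 ⇒ q = 5/11.

6/11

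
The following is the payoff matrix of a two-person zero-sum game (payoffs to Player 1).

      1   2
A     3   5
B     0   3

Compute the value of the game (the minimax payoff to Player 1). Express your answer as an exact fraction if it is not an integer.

Row minima: A → 3, B → 0; maximin = 3.
Column maxima: 1 → 3, 2 → 5; minimax = 3.
Since maximin = minimax = 3, there is a saddle point and the value is 3.

3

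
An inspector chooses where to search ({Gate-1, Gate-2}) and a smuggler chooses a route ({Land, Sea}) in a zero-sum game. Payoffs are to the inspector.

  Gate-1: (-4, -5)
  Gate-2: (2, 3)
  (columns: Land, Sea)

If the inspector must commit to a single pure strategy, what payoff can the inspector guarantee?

2

Row minima: Gate-1 → -5, Gate-2 → 2.
The best of these is 2.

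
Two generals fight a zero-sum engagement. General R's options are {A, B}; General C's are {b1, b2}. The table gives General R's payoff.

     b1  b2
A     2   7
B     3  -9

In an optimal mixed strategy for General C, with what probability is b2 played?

Row minima: A → 2, B → -9; maximin = 2.
Column maxima: b1 → 3, b2 → 7; minimax = 3.
2 ≠ 3, so there is no saddle point; optimal play is mixed.
Let General R play A with probability p. Expected payoff against b1: 2p + 3(1−p) = −p + 3; against b2: 7p + (-9)(1−p) = 16p − 9.
Setting these equal: −p + 3 = 16p − 9 ⇒ −17p = -12 ⇒ p = 12/17, and the value is (-1)·(12/17) + 3 = 39/17.
For General C: with q = P(b1), equating A's and B's payoffs gives −5q + 7 = 12q − 9 ⇒ q = 16/17.

1/17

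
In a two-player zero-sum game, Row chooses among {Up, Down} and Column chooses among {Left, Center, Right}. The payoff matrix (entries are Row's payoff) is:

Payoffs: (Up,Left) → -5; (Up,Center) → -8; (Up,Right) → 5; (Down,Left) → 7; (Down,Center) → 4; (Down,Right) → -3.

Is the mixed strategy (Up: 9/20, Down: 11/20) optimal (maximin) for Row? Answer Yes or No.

No

Against Left this mix gives (9/20)·(-5) + (11/20)·7 = 8/5.
Against Center this mix gives (9/20)·(-8) + (11/20)·4 = -7/5.
Against Right this mix gives (9/20)·5 + (11/20)·(-3) = 3/5.
Column will play Center, holding Row to -7/5. Shifting weight toward the row that does better against Center would raise this floor (the equalizing mix achieves -1/5 against both Center and Right), so the proposed strategy is not optimal.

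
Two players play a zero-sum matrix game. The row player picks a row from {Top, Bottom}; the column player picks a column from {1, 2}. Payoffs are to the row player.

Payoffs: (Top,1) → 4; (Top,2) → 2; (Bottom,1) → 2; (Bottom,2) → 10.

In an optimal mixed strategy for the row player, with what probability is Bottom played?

Row minima: Top → 2, Bottom → 2; maximin = 2.
Column maxima: 1 → 4, 2 → 10; minimax = 4.
2 ≠ 4, so there is no saddle point; optimal play is mixed.
Let the row player play Top with probability p. Expected payoff against 1: 4p + 2(1−p) = 2p + 2; against 2: 2p + 10(1−p) = −8p + 10.
Setting these equal: 2p + 2 = −8p + 10 ⇒ 10p = 8 ⇒ p = 4/5, and the value is (2)·(4/5) + 2 = 18/5.
For the column player: with q = P(1), equating Top's and Bottom's payoffs gives 2q + 2 = −8q + 10 ⇒ q = 4/5.

1/5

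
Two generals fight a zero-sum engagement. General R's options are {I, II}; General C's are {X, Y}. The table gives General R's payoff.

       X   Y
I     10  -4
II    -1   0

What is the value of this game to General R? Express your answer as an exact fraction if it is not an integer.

-4/15

Row minima: I → -4, II → -1; maximin = -1.
Column maxima: X → 10, Y → 0; minimax = 0.
-1 ≠ 0, so there is no saddle point; optimal play is mixed.
Let General R play I with probability p. Expected payoff against X: 10p + (-1)(1−p) = 11p − 1; against Y: (-4)p + 0(1−p) = −4p.
Setting these equal: 11p − 1 = −4p ⇒ 15p = 1 ⇒ p = 1/15, and the value is (11)·(1/15) − 1 = -4/15.
For General C: with q = P(X), equating I's and II's payoffs gives 14q − 4 = −q ⇒ q = 4/15.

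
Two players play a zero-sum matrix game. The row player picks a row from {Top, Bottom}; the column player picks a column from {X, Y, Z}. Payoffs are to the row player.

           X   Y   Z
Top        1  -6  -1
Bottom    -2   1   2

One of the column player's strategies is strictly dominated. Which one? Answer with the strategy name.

Z

Y holds the row player's payoff strictly below Z in every row: -6 < -1, 1 < 2.
So Z is strictly dominated for the column player.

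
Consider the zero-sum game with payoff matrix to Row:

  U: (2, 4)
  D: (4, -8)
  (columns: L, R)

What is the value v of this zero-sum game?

Row minima: U → 2, D → -8; maximin = 2.
Column maxima: L → 4, R → 4; minimax = 4.
2 ≠ 4, so there is no saddle point; optimal play is mixed.
Let Row play U with probability p. Expected payoff against L: 2p + 4(1−p) = −2p + 4; against R: 4p + (-8)(1−p) = 12p − 8.
Setting these equal: −2p + 4 = 12p − 8 ⇒ −14p = -12 ⇒ p = 6/7, and the value is (-2)·(6/7) + 4 = 16/7.
For Column: with q = P(L), equating U's and D's payoffs gives −2q + 4 = 12q − 8 ⇒ q = 6/7.

16/7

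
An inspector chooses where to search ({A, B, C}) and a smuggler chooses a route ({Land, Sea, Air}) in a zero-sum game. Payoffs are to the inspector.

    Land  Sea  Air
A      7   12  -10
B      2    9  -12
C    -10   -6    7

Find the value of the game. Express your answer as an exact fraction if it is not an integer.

Row minima: A → -10, B → -12, C → -10; maximin = -10.
Column maxima: Land → 7, Sea → 12, Air → 7; minimax = 7.
-10 ≠ 7, so there is no saddle point; optimal play is mixed.
B is strictly dominated by A, so the inspector never plays it.
Sea is strictly dominated by Land (it gives the inspector strictly more in every row), so the smuggler never plays it.
On the remaining 2×2 (A, C vs Land, Air):
Let the inspector play A with probability p. Expected payoff against Land: 7p + (-10)(1−p) = 17p − 10; against Air: (-10)p + 7(1−p) = −17p + 7.
Setting these equal: 17p − 10 = −17p + 7 ⇒ 34p = 17 ⇒ p = 1/2, and the value is (17)·(1/2) − 10 = -3/2.
For the smuggler: with q = P(Land), equating A's and C's payoffs gives 17q − 10 = −17q + 7 ⇒ q = 1/2.

-3/2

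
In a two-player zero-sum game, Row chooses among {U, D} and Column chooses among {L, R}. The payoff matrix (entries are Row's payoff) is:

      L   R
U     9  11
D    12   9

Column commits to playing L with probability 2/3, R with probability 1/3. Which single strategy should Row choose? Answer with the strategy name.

Expected payoff of U: (2/3)·9 + (1/3)·11 = 29/3.
Expected payoff of D: (2/3)·12 + (1/3)·9 = 11.
The largest is 11, so Row's best response is D.

D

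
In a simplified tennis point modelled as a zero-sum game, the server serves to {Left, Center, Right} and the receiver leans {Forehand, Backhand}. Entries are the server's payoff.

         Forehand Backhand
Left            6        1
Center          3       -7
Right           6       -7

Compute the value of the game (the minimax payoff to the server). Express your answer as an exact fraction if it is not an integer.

1

Row minima: Left → 1, Center → -7, Right → -7; maximin = 1.
Column maxima: Forehand → 6, Backhand → 1; minimax = 1.
Since maximin = minimax = 1, there is a saddle point and the value is 1.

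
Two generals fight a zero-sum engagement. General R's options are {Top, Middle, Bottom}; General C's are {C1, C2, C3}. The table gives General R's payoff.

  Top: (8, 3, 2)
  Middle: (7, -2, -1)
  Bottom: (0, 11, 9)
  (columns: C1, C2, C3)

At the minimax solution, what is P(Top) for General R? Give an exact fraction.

3/5

Row minima: Top → 2, Middle → -2, Bottom → 0; maximin = 2.
Column maxima: C1 → 8, C2 → 11, C3 → 9; minimax = 8.
2 ≠ 8, so there is no saddle point; optimal play is mixed.
Middle is strictly dominated by Top, so General R never plays it.
With Middle eliminated, C2 is strictly dominated by C3 (it gives General R strictly more in every remaining row), so General C never plays it.
On the remaining 2×2 (Top, Bottom vs C1, C3):
Let General R play Top with probability p. Expected payoff against C1: 8p + 0(1−p) = 8p; against C3: 2p + 9(1−p) = −7p + 9.
Setting these equal: 8p = −7p + 9 ⇒ 15p = 9 ⇒ p = 3/5, and the value is (8)·(3/5) = 24/5.
For General C: with q = P(C1), equating Top's and Bottom's payoffs gives 6q + 2 = −9q + 9 ⇒ q = 7/15.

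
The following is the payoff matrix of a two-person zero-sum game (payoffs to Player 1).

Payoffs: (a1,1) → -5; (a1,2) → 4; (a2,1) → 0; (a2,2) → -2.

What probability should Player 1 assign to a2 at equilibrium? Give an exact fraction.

9/11

Row minima: a1 → -5, a2 → -2; maximin = -2.
Column maxima: 1 → 0, 2 → 4; minimax = 0.
-2 ≠ 0, so there is no saddle point; optimal play is mixed.
Let Player 1 play a1 with probability p. Expected payoff against 1: (-5)p + 0(1−p) = −5p; against 2: 4p + (-2)(1−p) = 6p − 2.
Setting these equal: −5p = 6p − 2 ⇒ −11p = -2 ⇒ p = 2/11, and the value is (-5)·(2/11) = -10/11.
For Player 2: with q = P(1), equating a1's and a2's payoffs gives −9q + 4 = 2q − 2 ⇒ q = 6/11.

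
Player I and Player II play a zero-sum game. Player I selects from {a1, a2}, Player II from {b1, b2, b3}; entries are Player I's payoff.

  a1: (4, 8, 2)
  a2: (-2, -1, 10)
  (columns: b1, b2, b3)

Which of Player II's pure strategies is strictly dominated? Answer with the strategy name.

b2

b1 holds Player I's payoff strictly below b2 in every row: 4 < 8, -2 < -1.
So b2 is strictly dominated for Player II.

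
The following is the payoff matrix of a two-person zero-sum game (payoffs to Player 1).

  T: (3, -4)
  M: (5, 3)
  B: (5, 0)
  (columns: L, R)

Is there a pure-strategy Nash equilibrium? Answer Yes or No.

Yes

Row minima: T → -4, M → 3, B → 0; maximin = 3.
Column maxima: L → 5, R → 3; minimax = 3.
maximin = minimax = 3, so a saddle point exists.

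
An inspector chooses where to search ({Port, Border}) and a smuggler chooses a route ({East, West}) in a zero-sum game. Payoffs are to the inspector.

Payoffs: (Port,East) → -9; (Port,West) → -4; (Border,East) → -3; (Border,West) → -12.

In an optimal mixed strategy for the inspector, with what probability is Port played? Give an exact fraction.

9/14

Row minima: Port → -9, Border → -12; maximin = -9.
Column maxima: East → -3, West → -4; minimax = -4.
-9 ≠ -4, so there is no saddle point; optimal play is mixed.
Let the inspector play Port with probability p. Expected payoff against East: (-9)p + (-3)(1−p) = −6p − 3; against West: (-4)p + (-12)(1−p) = 8p − 12.
Setting these equal: −6p − 3 = 8p − 12 ⇒ −14p = -9 ⇒ p = 9/14, and the value is (-6)·(9/14) − 3 = -48/7.
For the smuggler: with q = P(East), equating Port's and Border's payoffs gives −5q − 4 = 9q − 12 ⇒ q = 4/7.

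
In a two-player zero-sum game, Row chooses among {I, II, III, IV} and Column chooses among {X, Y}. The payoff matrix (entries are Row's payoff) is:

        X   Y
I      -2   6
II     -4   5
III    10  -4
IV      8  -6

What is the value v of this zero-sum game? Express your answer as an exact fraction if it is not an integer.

26/11

Row minima: I → -2, II → -4, III → -4, IV → -6; maximin = -2.
Column maxima: X → 10, Y → 6; minimax = 6.
-2 ≠ 6, so there is no saddle point; optimal play is mixed.
II is strictly dominated by I, so Row never plays it.
IV is strictly dominated by III, so Row never plays it.
On the remaining 2×2 (I, III vs X, Y):
Let Row play I with probability p. Expected payoff against X: (-2)p + 10(1−p) = −12p + 10; against Y: 6p + (-4)(1−p) = 10p − 4.
Setting these equal: −12p + 10 = 10p − 4 ⇒ −22p = -14 ⇒ p = 7/11, and the value is (-12)·(7/11) + 10 = 26/11.
For Column: with q = P(X), equating I's and III's payoffs gives −8q + 6 = 14q − 4 ⇒ q = 5/11.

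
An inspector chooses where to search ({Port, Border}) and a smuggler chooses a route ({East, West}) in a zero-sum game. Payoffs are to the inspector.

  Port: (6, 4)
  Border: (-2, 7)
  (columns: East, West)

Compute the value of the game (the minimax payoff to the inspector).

50/11

Row minima: Port → 4, Border → -2; maximin = 4.
Column maxima: East → 6, West → 7; minimax = 6.
4 ≠ 6, so there is no saddle point; optimal play is mixed.
Let the inspector play Port with probability p. Expected payoff against East: 6p + (-2)(1−p) = 8p − 2; against West: 4p + 7(1−p) = −3p + 7.
Setting these equal: 8p − 2 = −3p + 7 ⇒ 11p = 9 ⇒ p = 9/11, and the value is (8)·(9/11) − 2 = 50/11.
For the smuggler: with q = P(East), equating Port's and Border's payoffs gives 2q + 4 = −9q + 7 ⇒ q = 3/11.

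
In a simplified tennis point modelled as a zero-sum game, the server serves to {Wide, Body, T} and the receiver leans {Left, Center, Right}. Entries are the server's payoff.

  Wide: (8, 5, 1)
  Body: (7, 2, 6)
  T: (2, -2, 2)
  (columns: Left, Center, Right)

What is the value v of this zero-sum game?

Row minima: Wide → 1, Body → 2, T → -2; maximin = 2.
Column maxima: Left → 8, Center → 5, Right → 6; minimax = 5.
2 ≠ 5, so there is no saddle point; optimal play is mixed.
T is strictly dominated by Body, so the server never plays it.
Left is strictly dominated by Center (it gives the server strictly more in every row), so the receiver never plays it.
On the remaining 2×2 (Wide, Body vs Center, Right):
Let the server play Wide with probability p. Expected payoff against Center: 5p + 2(1−p) = 3p + 2; against Right: 1p + 6(1−p) = −5p + 6.
Setting these equal: 3p + 2 = −5p + 6 ⇒ 8p = 4 ⇒ p = 1/2, and the value is (3)·(1/2) + 2 = 7/2.
For the receiver: with q = P(Center), equating Wide's and Body's payoffs gives 4q + 1 = −4q + 6 ⇒ q = 5/8.

7/2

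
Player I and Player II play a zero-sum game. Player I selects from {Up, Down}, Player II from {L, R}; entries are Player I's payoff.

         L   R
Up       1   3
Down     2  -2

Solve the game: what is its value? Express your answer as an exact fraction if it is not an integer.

Row minima: Up → 1, Down → -2; maximin = 1.
Column maxima: L → 2, R → 3; minimax = 2.
1 ≠ 2, so there is no saddle point; optimal play is mixed.
Let Player I play Up with probability p. Expected payoff against L: 1p + 2(1−p) = −p + 2; against R: 3p + (-2)(1−p) = 5p − 2.
Setting these equal: −p + 2 = 5p − 2 ⇒ −6p = -4 ⇒ p = 2/3, and the value is (-1)·(2/3) + 2 = 4/3.
For Player II: with q = P(L), equating Up's and Down's payoffs gives −2q + 3 = 4q − 2 ⇒ q = 5/6.

4/3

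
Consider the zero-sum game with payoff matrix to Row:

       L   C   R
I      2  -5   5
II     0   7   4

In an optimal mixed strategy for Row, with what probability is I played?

1/2

Row minima: I → -5, II → 0; maximin = 0.
Column maxima: L → 2, C → 7, R → 5; minimax = 2.
0 ≠ 2, so there is no saddle point; optimal play is mixed.
R is strictly dominated by L (it gives Row strictly more in every row), so Column never plays it.
On the remaining 2×2 (I, II vs L, C):
Let Row play I with probability p. Expected payoff against L: 2p + 0(1−p) = 2p; against C: (-5)p + 7(1−p) = −12p + 7.
Setting these equal: 2p = −12p + 7 ⇒ 14p = 7 ⇒ p = 1/2, and the value is (2)·(1/2) = 1.
For Column: with q = P(L), equating I's and II's payoffs gives 7q − 5 = −7q + 7 ⇒ q = 6/7.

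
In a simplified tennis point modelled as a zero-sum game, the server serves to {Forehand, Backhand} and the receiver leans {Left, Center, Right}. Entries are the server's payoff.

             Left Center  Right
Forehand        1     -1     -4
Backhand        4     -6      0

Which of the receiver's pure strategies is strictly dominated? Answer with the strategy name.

Left

Center holds the server's payoff strictly below Left in every row: -1 < 1, -6 < 4.
So Left is strictly dominated for the receiver.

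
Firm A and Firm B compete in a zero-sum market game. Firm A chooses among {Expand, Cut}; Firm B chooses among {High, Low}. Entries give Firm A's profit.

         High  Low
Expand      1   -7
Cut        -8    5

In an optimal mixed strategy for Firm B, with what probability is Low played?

Row minima: Expand → -7, Cut → -8; maximin = -7.
Column maxima: High → 1, Low → 5; minimax = 1.
-7 ≠ 1, so there is no saddle point; optimal play is mixed.
Let Firm A play Expand with probability p. Expected payoff against High: 1p + (-8)(1−p) = 9p − 8; against Low: (-7)p + 5(1−p) = −12p + 5.
Setting these equal: 9p − 8 = −12p + 5 ⇒ 21p = 13 ⇒ p = 13/21, and the value is (9)·(13/21) − 8 = -17/7.
For Firm B: with q = P(High), equating Expand's and Cut's payoffs gives 8q − 7 = −13q + 5 ⇒ q = 4/7.

3/7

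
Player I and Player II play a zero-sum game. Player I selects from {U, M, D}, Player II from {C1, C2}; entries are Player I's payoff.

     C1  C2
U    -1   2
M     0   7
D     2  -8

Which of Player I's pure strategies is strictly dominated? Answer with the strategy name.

U

M gives a strictly higher payoff than U against every column: 0 > -1, 7 > 2.
So U is strictly dominated and Player I never plays it.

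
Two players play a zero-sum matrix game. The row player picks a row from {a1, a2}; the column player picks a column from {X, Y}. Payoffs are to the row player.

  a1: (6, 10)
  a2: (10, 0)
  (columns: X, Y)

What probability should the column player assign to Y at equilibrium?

2/7

Row minima: a1 → 6, a2 → 0; maximin = 6.
Column maxima: X → 10, Y → 10; minimax = 10.
6 ≠ 10, so there is no saddle point; optimal play is mixed.
Let the row player play a1 with probability p. Expected payoff against X: 6p + 10(1−p) = −4p + 10; against Y: 10p + 0(1−p) = 10p.
Setting these equal: −4p + 10 = 10p ⇒ −14p = -10 ⇒ p = 5/7, and the value is (-4)·(5/7) + 10 = 50/7.
For the column player: with q = P(X), equating a1's and a2's payoffs gives −4q + 10 = 10q ⇒ q = 5/7.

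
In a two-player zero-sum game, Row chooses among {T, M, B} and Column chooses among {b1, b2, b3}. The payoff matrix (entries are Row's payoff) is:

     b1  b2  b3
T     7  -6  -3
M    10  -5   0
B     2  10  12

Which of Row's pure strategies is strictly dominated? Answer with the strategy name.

T

M gives a strictly higher payoff than T against every column: 10 > 7, -5 > -6, 0 > -3.
So T is strictly dominated and Row never plays it.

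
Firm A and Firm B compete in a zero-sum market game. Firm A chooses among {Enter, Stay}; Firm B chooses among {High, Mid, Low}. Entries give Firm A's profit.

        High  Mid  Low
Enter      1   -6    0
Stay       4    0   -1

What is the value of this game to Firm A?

Row minima: Enter → -6, Stay → -1; maximin = -1.
Column maxima: High → 4, Mid → 0, Low → 0; minimax = 0.
-1 ≠ 0, so there is no saddle point; optimal play is mixed.
High is strictly dominated by Mid (it gives Firm A strictly more in every row), so Firm B never plays it.
On the remaining 2×2 (Enter, Stay vs Mid, Low):
Let Firm A play Enter with probability p. Expected payoff against Mid: (-6)p + 0(1−p) = −6p; against Low: 0p + (-1)(1−p) = p − 1.
Setting these equal: −6p = p − 1 ⇒ −7p = -1 ⇒ p = 1/7, and the value is (-6)·(1/7) = -6/7.
For Firm B: with q = P(Mid), equating Enter's and Stay's payoffs gives −6q = q − 1 ⇒ q = 1/7.

-6/7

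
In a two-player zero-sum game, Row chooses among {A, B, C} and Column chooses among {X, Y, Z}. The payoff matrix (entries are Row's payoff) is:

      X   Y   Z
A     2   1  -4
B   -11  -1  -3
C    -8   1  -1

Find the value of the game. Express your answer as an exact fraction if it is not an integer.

Row minima: A → -4, B → -11, C → -8; maximin = -4.
Column maxima: X → 2, Y → 1, Z → -1; minimax = -1.
-4 ≠ -1, so there is no saddle point; optimal play is mixed.
B is strictly dominated by C, so Row never plays it.
Y is strictly dominated by Z (it gives Row strictly more in every row), so Column never plays it.
On the remaining 2×2 (A, C vs X, Z):
Let Row play A with probability p. Expected payoff against X: 2p + (-8)(1−p) = 10p − 8; against Z: (-4)p + (-1)(1−p) = −3p − 1.
Setting these equal: 10p − 8 = −3p − 1 ⇒ 13p = 7 ⇒ p = 7/13, and the value is (10)·(7/13) − 8 = -34/13.
For Column: with q = P(X), equating A's and C's payoffs gives 6q − 4 = −7q − 1 ⇒ q = 3/13.

-34/13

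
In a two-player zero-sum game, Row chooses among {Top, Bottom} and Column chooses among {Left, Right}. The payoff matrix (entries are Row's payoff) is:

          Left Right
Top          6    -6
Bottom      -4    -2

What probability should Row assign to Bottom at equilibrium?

6/7

Row minima: Top → -6, Bottom → -4; maximin = -4.
Column maxima: Left → 6, Right → -2; minimax = -2.
-4 ≠ -2, so there is no saddle point; optimal play is mixed.
Let Row play Top with probability p. Expected payoff against Left: 6p + (-4)(1−p) = 10p − 4; against Right: (-6)p + (-2)(1−p) = −4p − 2.
Setting these equal: 10p − 4 = −4p − 2 ⇒ 14p = 2 ⇒ p = 1/7, and the value is (10)·(1/7) − 4 = -18/7.
For Column: with q = P(Left), equating Top's and Bottom's payoffs gives 12q − 6 = −2q − 2 ⇒ q = 2/7.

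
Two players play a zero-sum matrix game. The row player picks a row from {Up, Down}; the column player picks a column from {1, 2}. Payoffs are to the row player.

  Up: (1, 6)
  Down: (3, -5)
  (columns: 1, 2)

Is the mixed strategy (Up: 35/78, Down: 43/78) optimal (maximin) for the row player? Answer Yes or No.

Against 1 this mix gives (35/78)·1 + (43/78)·3 = 82/39.
Against 2 this mix gives (35/78)·6 + (43/78)·(-5) = -5/78.
The column player will play 2, holding the row player to -5/78. Shifting weight toward the row that does better against 2 would raise this floor (the equalizing mix achieves 23/13 against both 2 and 1), so the proposed strategy is not optimal.

No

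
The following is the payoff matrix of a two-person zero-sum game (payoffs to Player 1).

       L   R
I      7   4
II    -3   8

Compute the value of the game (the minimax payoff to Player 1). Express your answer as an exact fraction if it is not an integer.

Row minima: I → 4, II → -3; maximin = 4.
Column maxima: L → 7, R → 8; minimax = 7.
4 ≠ 7, so there is no saddle point; optimal play is mixed.
Let Player 1 play I with probability p. Expected payoff against L: 7p + (-3)(1−p) = 10p − 3; against R: 4p + 8(1−p) = −4p + 8.
Setting these equal: 10p − 3 = −4p + 8 ⇒ 14p = 11 ⇒ p = 11/14, and the value is (10)·(11/14) − 3 = 34/7.
For Player 2: with q = P(L), equating I's and II's payoffs gives 3q + 4 = −11q + 8 ⇒ q = 2/7.

34/7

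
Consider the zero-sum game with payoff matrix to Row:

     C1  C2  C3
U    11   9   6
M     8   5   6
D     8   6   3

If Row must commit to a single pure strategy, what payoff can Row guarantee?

Row minima: U → 6, M → 5, D → 3.
The best of these is 6.

6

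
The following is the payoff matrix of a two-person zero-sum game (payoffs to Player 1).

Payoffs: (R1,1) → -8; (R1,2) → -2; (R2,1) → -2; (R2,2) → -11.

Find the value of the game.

-28/5

Row minima: R1 → -8, R2 → -11; maximin = -8.
Column maxima: 1 → -2, 2 → -2; minimax = -2.
-8 ≠ -2, so there is no saddle point; optimal play is mixed.
Let Player 1 play R1 with probability p. Expected payoff against 1: (-8)p + (-2)(1−p) = −6p − 2; against 2: (-2)p + (-11)(1−p) = 9p − 11.
Setting these equal: −6p − 2 = 9p − 11 ⇒ −15p = -9 ⇒ p = 3/5, and the value is (-6)·(3/5) − 2 = -28/5.
For Player 2: with q = P(1), equating R1's and R2's payoffs gives −6q − 2 = 9q − 11 ⇒ q = 3/5.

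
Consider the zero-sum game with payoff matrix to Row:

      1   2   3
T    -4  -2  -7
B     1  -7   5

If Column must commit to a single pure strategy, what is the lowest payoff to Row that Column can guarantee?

Column maxima: 1 → 1, 2 → -2, 3 → 5.
The smallest of these is -2.

-2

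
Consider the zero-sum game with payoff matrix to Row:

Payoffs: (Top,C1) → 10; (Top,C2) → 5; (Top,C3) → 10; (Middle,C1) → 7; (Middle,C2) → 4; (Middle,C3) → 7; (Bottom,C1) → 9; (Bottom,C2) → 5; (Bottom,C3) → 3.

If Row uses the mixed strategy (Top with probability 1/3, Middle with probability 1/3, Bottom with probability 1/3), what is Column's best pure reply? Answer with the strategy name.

If Column plays C1, Row's expected payoff is (1/3)·10 + (1/3)·7 + (1/3)·9 = 26/3.
If Column plays C2, Row's expected payoff is (1/3)·5 + (1/3)·4 + (1/3)·5 = 14/3.
If Column plays C3, Row's expected payoff is (1/3)·10 + (1/3)·7 + (1/3)·3 = 20/3.
Column minimizes Row's payoff; the smallest is 14/3, so the best response is C2.

C2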